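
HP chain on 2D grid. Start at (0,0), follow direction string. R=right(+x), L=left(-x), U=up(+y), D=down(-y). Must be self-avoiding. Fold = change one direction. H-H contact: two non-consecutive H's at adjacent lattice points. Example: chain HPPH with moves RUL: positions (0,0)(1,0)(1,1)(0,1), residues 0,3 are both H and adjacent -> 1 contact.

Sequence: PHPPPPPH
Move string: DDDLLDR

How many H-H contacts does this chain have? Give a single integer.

Positions: [(0, 0), (0, -1), (0, -2), (0, -3), (-1, -3), (-2, -3), (-2, -4), (-1, -4)]
No H-H contacts found.

Answer: 0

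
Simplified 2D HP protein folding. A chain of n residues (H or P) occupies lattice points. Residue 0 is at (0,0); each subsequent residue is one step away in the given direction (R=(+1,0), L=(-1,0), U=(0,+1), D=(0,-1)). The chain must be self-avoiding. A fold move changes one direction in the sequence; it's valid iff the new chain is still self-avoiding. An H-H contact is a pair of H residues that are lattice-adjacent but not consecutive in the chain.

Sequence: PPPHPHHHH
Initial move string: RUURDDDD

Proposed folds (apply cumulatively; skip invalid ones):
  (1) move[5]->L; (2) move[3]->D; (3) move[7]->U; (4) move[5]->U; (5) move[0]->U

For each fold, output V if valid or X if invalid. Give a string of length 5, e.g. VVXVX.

Initial: RUURDDDD -> [(0, 0), (1, 0), (1, 1), (1, 2), (2, 2), (2, 1), (2, 0), (2, -1), (2, -2)]
Fold 1: move[5]->L => RUURDLDD INVALID (collision), skipped
Fold 2: move[3]->D => RUUDDDDD INVALID (collision), skipped
Fold 3: move[7]->U => RUURDDDU INVALID (collision), skipped
Fold 4: move[5]->U => RUURDUDD INVALID (collision), skipped
Fold 5: move[0]->U => UUURDDDD VALID

Answer: XXXXV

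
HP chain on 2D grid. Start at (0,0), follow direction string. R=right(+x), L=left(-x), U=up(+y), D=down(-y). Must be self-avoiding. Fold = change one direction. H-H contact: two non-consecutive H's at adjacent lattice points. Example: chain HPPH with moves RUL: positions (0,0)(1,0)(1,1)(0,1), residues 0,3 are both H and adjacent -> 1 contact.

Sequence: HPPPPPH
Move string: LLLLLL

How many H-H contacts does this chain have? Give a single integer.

Answer: 0

Derivation:
Positions: [(0, 0), (-1, 0), (-2, 0), (-3, 0), (-4, 0), (-5, 0), (-6, 0)]
No H-H contacts found.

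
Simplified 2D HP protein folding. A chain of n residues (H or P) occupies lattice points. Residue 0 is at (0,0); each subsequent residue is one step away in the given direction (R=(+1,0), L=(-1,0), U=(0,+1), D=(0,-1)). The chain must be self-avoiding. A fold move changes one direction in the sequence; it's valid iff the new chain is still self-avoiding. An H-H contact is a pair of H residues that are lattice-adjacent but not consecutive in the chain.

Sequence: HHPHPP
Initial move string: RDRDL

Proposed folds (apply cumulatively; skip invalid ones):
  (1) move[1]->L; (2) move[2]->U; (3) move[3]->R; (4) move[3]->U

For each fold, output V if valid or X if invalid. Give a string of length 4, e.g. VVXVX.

Answer: XXXX

Derivation:
Initial: RDRDL -> [(0, 0), (1, 0), (1, -1), (2, -1), (2, -2), (1, -2)]
Fold 1: move[1]->L => RLRDL INVALID (collision), skipped
Fold 2: move[2]->U => RDUDL INVALID (collision), skipped
Fold 3: move[3]->R => RDRRL INVALID (collision), skipped
Fold 4: move[3]->U => RDRUL INVALID (collision), skipped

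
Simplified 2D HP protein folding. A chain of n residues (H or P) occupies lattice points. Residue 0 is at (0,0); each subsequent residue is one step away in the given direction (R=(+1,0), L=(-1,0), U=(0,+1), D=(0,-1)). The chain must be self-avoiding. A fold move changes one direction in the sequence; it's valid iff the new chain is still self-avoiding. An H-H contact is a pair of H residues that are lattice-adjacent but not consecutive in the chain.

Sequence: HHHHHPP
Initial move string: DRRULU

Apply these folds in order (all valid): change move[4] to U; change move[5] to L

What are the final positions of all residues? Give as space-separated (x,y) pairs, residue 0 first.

Initial moves: DRRULU
Fold: move[4]->U => DRRUUU (positions: [(0, 0), (0, -1), (1, -1), (2, -1), (2, 0), (2, 1), (2, 2)])
Fold: move[5]->L => DRRUUL (positions: [(0, 0), (0, -1), (1, -1), (2, -1), (2, 0), (2, 1), (1, 1)])

Answer: (0,0) (0,-1) (1,-1) (2,-1) (2,0) (2,1) (1,1)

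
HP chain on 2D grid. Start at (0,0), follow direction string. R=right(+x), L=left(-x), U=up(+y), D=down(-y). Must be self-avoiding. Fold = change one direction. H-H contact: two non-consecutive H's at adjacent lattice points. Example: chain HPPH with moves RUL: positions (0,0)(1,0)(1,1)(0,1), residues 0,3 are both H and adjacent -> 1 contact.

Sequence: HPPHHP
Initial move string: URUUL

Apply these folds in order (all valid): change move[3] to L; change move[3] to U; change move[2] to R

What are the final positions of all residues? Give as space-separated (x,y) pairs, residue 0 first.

Initial moves: URUUL
Fold: move[3]->L => URULL (positions: [(0, 0), (0, 1), (1, 1), (1, 2), (0, 2), (-1, 2)])
Fold: move[3]->U => URUUL (positions: [(0, 0), (0, 1), (1, 1), (1, 2), (1, 3), (0, 3)])
Fold: move[2]->R => URRUL (positions: [(0, 0), (0, 1), (1, 1), (2, 1), (2, 2), (1, 2)])

Answer: (0,0) (0,1) (1,1) (2,1) (2,2) (1,2)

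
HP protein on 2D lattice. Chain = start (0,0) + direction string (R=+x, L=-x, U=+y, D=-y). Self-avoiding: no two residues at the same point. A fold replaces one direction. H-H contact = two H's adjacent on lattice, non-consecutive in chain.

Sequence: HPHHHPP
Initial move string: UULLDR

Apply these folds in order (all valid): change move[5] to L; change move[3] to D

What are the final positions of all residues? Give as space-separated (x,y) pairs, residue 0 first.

Initial moves: UULLDR
Fold: move[5]->L => UULLDL (positions: [(0, 0), (0, 1), (0, 2), (-1, 2), (-2, 2), (-2, 1), (-3, 1)])
Fold: move[3]->D => UULDDL (positions: [(0, 0), (0, 1), (0, 2), (-1, 2), (-1, 1), (-1, 0), (-2, 0)])

Answer: (0,0) (0,1) (0,2) (-1,2) (-1,1) (-1,0) (-2,0)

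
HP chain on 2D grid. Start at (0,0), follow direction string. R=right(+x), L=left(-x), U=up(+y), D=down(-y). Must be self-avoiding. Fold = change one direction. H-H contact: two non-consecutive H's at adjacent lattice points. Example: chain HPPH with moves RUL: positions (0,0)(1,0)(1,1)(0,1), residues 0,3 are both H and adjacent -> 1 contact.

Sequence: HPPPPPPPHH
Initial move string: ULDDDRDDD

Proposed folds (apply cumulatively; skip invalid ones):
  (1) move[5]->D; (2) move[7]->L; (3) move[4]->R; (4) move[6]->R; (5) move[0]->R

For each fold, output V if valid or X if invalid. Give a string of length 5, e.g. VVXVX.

Answer: VVVXX

Derivation:
Initial: ULDDDRDDD -> [(0, 0), (0, 1), (-1, 1), (-1, 0), (-1, -1), (-1, -2), (0, -2), (0, -3), (0, -4), (0, -5)]
Fold 1: move[5]->D => ULDDDDDDD VALID
Fold 2: move[7]->L => ULDDDDDLD VALID
Fold 3: move[4]->R => ULDDRDDLD VALID
Fold 4: move[6]->R => ULDDRDRLD INVALID (collision), skipped
Fold 5: move[0]->R => RLDDRDDLD INVALID (collision), skipped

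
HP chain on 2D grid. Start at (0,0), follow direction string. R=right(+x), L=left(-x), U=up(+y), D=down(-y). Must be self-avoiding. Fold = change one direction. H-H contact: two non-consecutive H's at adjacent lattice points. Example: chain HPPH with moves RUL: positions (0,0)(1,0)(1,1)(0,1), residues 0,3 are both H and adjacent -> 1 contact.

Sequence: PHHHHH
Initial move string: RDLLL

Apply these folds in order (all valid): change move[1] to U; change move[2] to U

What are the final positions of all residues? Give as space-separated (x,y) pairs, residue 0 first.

Answer: (0,0) (1,0) (1,1) (1,2) (0,2) (-1,2)

Derivation:
Initial moves: RDLLL
Fold: move[1]->U => RULLL (positions: [(0, 0), (1, 0), (1, 1), (0, 1), (-1, 1), (-2, 1)])
Fold: move[2]->U => RUULL (positions: [(0, 0), (1, 0), (1, 1), (1, 2), (0, 2), (-1, 2)])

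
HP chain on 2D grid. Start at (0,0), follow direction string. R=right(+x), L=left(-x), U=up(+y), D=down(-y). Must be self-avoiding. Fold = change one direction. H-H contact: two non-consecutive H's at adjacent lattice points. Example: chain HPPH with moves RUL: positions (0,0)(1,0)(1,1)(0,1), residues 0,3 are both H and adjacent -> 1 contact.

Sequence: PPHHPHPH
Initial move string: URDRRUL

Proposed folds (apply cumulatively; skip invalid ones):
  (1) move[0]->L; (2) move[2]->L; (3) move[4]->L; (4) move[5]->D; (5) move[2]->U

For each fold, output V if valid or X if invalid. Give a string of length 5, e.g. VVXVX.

Initial: URDRRUL -> [(0, 0), (0, 1), (1, 1), (1, 0), (2, 0), (3, 0), (3, 1), (2, 1)]
Fold 1: move[0]->L => LRDRRUL INVALID (collision), skipped
Fold 2: move[2]->L => URLRRUL INVALID (collision), skipped
Fold 3: move[4]->L => URDRLUL INVALID (collision), skipped
Fold 4: move[5]->D => URDRRDL VALID
Fold 5: move[2]->U => URURRDL VALID

Answer: XXXVV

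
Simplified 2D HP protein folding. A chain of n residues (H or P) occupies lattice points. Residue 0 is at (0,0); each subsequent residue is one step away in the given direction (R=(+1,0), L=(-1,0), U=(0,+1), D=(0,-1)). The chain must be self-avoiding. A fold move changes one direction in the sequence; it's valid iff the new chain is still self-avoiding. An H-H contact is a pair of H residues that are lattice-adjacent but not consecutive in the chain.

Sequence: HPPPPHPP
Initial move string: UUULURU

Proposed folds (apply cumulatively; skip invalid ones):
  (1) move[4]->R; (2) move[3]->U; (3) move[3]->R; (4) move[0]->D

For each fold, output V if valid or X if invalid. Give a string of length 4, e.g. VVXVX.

Answer: XVVX

Derivation:
Initial: UUULURU -> [(0, 0), (0, 1), (0, 2), (0, 3), (-1, 3), (-1, 4), (0, 4), (0, 5)]
Fold 1: move[4]->R => UUULRRU INVALID (collision), skipped
Fold 2: move[3]->U => UUUUURU VALID
Fold 3: move[3]->R => UUURURU VALID
Fold 4: move[0]->D => DUURURU INVALID (collision), skipped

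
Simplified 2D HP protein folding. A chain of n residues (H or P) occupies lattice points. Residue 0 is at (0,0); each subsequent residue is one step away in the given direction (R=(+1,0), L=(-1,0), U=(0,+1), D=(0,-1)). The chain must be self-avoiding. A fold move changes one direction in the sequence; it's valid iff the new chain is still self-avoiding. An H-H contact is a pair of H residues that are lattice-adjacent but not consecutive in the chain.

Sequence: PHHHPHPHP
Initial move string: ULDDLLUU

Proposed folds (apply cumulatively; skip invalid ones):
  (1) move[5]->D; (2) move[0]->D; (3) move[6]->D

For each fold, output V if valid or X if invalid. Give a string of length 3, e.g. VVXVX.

Initial: ULDDLLUU -> [(0, 0), (0, 1), (-1, 1), (-1, 0), (-1, -1), (-2, -1), (-3, -1), (-3, 0), (-3, 1)]
Fold 1: move[5]->D => ULDDLDUU INVALID (collision), skipped
Fold 2: move[0]->D => DLDDLLUU VALID
Fold 3: move[6]->D => DLDDLLDU INVALID (collision), skipped

Answer: XVX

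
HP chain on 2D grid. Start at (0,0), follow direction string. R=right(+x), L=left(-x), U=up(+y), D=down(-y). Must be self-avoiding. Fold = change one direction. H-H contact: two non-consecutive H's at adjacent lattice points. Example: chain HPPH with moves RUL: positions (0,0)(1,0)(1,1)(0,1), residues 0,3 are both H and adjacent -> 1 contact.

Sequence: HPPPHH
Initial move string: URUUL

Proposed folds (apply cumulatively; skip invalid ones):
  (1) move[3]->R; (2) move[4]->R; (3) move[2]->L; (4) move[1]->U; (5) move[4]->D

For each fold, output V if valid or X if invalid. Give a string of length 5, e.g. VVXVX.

Initial: URUUL -> [(0, 0), (0, 1), (1, 1), (1, 2), (1, 3), (0, 3)]
Fold 1: move[3]->R => URURL INVALID (collision), skipped
Fold 2: move[4]->R => URUUR VALID
Fold 3: move[2]->L => URLUR INVALID (collision), skipped
Fold 4: move[1]->U => UUUUR VALID
Fold 5: move[4]->D => UUUUD INVALID (collision), skipped

Answer: XVXVX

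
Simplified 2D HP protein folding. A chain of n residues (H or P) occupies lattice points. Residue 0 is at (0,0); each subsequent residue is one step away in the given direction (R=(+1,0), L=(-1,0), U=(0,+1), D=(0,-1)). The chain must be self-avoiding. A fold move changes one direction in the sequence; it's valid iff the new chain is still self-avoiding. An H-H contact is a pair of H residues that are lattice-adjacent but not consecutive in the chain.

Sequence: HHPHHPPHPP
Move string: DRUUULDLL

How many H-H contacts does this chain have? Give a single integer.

Answer: 3

Derivation:
Positions: [(0, 0), (0, -1), (1, -1), (1, 0), (1, 1), (1, 2), (0, 2), (0, 1), (-1, 1), (-2, 1)]
H-H contact: residue 0 @(0,0) - residue 3 @(1, 0)
H-H contact: residue 0 @(0,0) - residue 7 @(0, 1)
H-H contact: residue 4 @(1,1) - residue 7 @(0, 1)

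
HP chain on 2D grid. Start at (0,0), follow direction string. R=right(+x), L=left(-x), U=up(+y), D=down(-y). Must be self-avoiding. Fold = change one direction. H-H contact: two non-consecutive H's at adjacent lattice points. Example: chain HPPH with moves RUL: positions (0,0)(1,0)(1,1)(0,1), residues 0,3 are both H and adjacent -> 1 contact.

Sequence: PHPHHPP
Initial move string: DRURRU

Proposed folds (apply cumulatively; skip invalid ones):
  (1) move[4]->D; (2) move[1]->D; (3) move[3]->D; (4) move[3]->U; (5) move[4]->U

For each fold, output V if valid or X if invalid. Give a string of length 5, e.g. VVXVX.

Answer: XXXVV

Derivation:
Initial: DRURRU -> [(0, 0), (0, -1), (1, -1), (1, 0), (2, 0), (3, 0), (3, 1)]
Fold 1: move[4]->D => DRURDU INVALID (collision), skipped
Fold 2: move[1]->D => DDURRU INVALID (collision), skipped
Fold 3: move[3]->D => DRUDRU INVALID (collision), skipped
Fold 4: move[3]->U => DRUURU VALID
Fold 5: move[4]->U => DRUUUU VALID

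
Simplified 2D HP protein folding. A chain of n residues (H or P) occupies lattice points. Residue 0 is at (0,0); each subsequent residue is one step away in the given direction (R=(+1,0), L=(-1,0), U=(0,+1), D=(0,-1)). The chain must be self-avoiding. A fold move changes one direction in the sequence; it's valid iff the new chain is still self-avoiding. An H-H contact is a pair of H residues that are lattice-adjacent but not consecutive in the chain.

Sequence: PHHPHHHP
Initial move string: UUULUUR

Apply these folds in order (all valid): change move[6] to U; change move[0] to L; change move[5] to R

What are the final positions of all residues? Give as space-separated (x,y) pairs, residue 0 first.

Initial moves: UUULUUR
Fold: move[6]->U => UUULUUU (positions: [(0, 0), (0, 1), (0, 2), (0, 3), (-1, 3), (-1, 4), (-1, 5), (-1, 6)])
Fold: move[0]->L => LUULUUU (positions: [(0, 0), (-1, 0), (-1, 1), (-1, 2), (-2, 2), (-2, 3), (-2, 4), (-2, 5)])
Fold: move[5]->R => LUULURU (positions: [(0, 0), (-1, 0), (-1, 1), (-1, 2), (-2, 2), (-2, 3), (-1, 3), (-1, 4)])

Answer: (0,0) (-1,0) (-1,1) (-1,2) (-2,2) (-2,3) (-1,3) (-1,4)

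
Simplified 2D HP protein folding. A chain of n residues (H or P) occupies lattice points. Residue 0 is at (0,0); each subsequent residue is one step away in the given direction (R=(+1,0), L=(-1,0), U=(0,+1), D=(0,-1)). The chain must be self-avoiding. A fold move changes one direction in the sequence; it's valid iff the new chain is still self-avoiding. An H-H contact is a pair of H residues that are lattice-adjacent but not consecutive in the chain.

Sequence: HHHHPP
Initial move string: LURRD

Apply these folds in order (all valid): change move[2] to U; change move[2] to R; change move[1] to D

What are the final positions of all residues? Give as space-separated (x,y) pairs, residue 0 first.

Answer: (0,0) (-1,0) (-1,-1) (0,-1) (1,-1) (1,-2)

Derivation:
Initial moves: LURRD
Fold: move[2]->U => LUURD (positions: [(0, 0), (-1, 0), (-1, 1), (-1, 2), (0, 2), (0, 1)])
Fold: move[2]->R => LURRD (positions: [(0, 0), (-1, 0), (-1, 1), (0, 1), (1, 1), (1, 0)])
Fold: move[1]->D => LDRRD (positions: [(0, 0), (-1, 0), (-1, -1), (0, -1), (1, -1), (1, -2)])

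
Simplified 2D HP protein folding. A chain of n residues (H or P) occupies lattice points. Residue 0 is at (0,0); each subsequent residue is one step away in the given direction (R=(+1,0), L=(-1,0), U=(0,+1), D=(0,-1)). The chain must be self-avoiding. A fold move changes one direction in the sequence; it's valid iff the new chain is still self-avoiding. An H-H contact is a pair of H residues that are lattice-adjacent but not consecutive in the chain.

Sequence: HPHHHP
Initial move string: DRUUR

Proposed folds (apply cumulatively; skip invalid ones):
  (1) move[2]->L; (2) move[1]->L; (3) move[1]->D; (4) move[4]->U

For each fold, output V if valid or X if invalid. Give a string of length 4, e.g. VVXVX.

Initial: DRUUR -> [(0, 0), (0, -1), (1, -1), (1, 0), (1, 1), (2, 1)]
Fold 1: move[2]->L => DRLUR INVALID (collision), skipped
Fold 2: move[1]->L => DLUUR VALID
Fold 3: move[1]->D => DDUUR INVALID (collision), skipped
Fold 4: move[4]->U => DLUUU VALID

Answer: XVXV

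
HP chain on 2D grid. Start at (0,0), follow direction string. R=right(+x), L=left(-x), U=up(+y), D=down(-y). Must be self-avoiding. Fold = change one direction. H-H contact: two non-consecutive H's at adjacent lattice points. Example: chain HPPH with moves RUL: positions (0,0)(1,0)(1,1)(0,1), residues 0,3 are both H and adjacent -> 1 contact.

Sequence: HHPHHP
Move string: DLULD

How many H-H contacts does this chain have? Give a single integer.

Positions: [(0, 0), (0, -1), (-1, -1), (-1, 0), (-2, 0), (-2, -1)]
H-H contact: residue 0 @(0,0) - residue 3 @(-1, 0)

Answer: 1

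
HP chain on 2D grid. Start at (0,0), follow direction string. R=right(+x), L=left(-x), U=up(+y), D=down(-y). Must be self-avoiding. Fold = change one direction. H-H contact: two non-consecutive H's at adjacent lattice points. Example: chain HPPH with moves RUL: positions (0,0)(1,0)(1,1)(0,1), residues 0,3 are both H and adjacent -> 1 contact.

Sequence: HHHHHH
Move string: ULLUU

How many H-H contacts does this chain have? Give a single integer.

Positions: [(0, 0), (0, 1), (-1, 1), (-2, 1), (-2, 2), (-2, 3)]
No H-H contacts found.

Answer: 0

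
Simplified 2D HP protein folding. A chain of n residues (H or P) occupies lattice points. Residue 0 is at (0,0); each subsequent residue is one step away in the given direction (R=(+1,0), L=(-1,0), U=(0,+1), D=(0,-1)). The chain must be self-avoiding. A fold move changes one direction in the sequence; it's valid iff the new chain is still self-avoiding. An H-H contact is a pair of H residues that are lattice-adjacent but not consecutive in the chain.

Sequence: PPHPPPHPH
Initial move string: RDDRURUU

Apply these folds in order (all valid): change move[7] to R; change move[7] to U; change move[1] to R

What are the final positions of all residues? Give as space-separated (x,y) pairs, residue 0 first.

Answer: (0,0) (1,0) (2,0) (2,-1) (3,-1) (3,0) (4,0) (4,1) (4,2)

Derivation:
Initial moves: RDDRURUU
Fold: move[7]->R => RDDRURUR (positions: [(0, 0), (1, 0), (1, -1), (1, -2), (2, -2), (2, -1), (3, -1), (3, 0), (4, 0)])
Fold: move[7]->U => RDDRURUU (positions: [(0, 0), (1, 0), (1, -1), (1, -2), (2, -2), (2, -1), (3, -1), (3, 0), (3, 1)])
Fold: move[1]->R => RRDRURUU (positions: [(0, 0), (1, 0), (2, 0), (2, -1), (3, -1), (3, 0), (4, 0), (4, 1), (4, 2)])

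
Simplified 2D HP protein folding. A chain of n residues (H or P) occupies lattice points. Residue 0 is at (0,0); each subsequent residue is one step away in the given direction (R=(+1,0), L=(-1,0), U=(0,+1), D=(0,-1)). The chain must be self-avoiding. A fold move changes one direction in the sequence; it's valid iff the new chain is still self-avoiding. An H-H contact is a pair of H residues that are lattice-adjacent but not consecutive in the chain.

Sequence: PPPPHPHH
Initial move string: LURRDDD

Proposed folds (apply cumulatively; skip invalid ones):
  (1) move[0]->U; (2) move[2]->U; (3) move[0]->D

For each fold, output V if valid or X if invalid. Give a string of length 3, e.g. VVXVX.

Answer: VVX

Derivation:
Initial: LURRDDD -> [(0, 0), (-1, 0), (-1, 1), (0, 1), (1, 1), (1, 0), (1, -1), (1, -2)]
Fold 1: move[0]->U => UURRDDD VALID
Fold 2: move[2]->U => UUURDDD VALID
Fold 3: move[0]->D => DUURDDD INVALID (collision), skipped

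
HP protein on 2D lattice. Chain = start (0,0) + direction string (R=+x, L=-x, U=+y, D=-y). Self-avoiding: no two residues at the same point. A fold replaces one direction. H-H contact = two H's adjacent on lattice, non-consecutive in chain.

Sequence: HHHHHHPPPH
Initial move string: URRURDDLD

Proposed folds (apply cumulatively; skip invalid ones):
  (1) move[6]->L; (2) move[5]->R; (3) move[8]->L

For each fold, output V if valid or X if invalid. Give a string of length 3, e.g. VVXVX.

Answer: XVX

Derivation:
Initial: URRURDDLD -> [(0, 0), (0, 1), (1, 1), (2, 1), (2, 2), (3, 2), (3, 1), (3, 0), (2, 0), (2, -1)]
Fold 1: move[6]->L => URRURDLLD INVALID (collision), skipped
Fold 2: move[5]->R => URRURRDLD VALID
Fold 3: move[8]->L => URRURRDLL INVALID (collision), skipped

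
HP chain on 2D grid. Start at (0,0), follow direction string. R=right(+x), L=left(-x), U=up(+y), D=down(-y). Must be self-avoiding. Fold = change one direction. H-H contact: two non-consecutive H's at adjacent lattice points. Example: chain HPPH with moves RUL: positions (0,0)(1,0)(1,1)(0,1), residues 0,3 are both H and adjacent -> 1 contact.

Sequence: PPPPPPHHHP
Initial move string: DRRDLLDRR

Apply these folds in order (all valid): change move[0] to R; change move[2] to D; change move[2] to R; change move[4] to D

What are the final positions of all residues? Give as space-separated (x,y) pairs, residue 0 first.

Initial moves: DRRDLLDRR
Fold: move[0]->R => RRRDLLDRR (positions: [(0, 0), (1, 0), (2, 0), (3, 0), (3, -1), (2, -1), (1, -1), (1, -2), (2, -2), (3, -2)])
Fold: move[2]->D => RRDDLLDRR (positions: [(0, 0), (1, 0), (2, 0), (2, -1), (2, -2), (1, -2), (0, -2), (0, -3), (1, -3), (2, -3)])
Fold: move[2]->R => RRRDLLDRR (positions: [(0, 0), (1, 0), (2, 0), (3, 0), (3, -1), (2, -1), (1, -1), (1, -2), (2, -2), (3, -2)])
Fold: move[4]->D => RRRDDLDRR (positions: [(0, 0), (1, 0), (2, 0), (3, 0), (3, -1), (3, -2), (2, -2), (2, -3), (3, -3), (4, -3)])

Answer: (0,0) (1,0) (2,0) (3,0) (3,-1) (3,-2) (2,-2) (2,-3) (3,-3) (4,-3)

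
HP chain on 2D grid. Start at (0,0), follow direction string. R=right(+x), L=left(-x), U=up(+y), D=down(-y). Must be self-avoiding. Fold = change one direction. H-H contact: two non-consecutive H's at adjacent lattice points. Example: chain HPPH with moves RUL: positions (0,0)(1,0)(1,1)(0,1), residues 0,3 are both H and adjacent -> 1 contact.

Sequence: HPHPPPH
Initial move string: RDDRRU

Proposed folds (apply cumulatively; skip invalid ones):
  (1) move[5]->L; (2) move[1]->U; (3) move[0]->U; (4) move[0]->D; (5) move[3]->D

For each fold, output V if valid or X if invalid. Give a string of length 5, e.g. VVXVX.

Initial: RDDRRU -> [(0, 0), (1, 0), (1, -1), (1, -2), (2, -2), (3, -2), (3, -1)]
Fold 1: move[5]->L => RDDRRL INVALID (collision), skipped
Fold 2: move[1]->U => RUDRRU INVALID (collision), skipped
Fold 3: move[0]->U => UDDRRU INVALID (collision), skipped
Fold 4: move[0]->D => DDDRRU VALID
Fold 5: move[3]->D => DDDDRU VALID

Answer: XXXVV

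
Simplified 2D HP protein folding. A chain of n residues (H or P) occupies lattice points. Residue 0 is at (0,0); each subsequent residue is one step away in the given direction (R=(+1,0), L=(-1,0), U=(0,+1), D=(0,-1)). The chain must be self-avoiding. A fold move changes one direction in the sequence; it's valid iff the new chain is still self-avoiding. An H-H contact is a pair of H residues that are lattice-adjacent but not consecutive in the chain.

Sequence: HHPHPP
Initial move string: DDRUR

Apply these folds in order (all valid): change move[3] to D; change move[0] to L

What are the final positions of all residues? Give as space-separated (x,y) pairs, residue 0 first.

Answer: (0,0) (-1,0) (-1,-1) (0,-1) (0,-2) (1,-2)

Derivation:
Initial moves: DDRUR
Fold: move[3]->D => DDRDR (positions: [(0, 0), (0, -1), (0, -2), (1, -2), (1, -3), (2, -3)])
Fold: move[0]->L => LDRDR (positions: [(0, 0), (-1, 0), (-1, -1), (0, -1), (0, -2), (1, -2)])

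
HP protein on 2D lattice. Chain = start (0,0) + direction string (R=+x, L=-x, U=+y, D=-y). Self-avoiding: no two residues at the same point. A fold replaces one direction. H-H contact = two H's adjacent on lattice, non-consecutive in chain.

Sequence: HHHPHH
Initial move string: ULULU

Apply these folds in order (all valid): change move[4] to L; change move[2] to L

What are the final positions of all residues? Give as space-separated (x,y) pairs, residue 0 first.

Answer: (0,0) (0,1) (-1,1) (-2,1) (-3,1) (-4,1)

Derivation:
Initial moves: ULULU
Fold: move[4]->L => ULULL (positions: [(0, 0), (0, 1), (-1, 1), (-1, 2), (-2, 2), (-3, 2)])
Fold: move[2]->L => ULLLL (positions: [(0, 0), (0, 1), (-1, 1), (-2, 1), (-3, 1), (-4, 1)])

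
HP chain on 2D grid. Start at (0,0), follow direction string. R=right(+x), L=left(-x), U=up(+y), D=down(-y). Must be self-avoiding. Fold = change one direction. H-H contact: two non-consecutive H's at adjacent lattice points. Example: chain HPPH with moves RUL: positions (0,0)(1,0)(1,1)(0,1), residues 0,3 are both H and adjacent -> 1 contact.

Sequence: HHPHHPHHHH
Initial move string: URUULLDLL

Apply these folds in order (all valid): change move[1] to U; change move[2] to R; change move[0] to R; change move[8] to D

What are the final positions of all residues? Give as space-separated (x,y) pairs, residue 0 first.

Answer: (0,0) (1,0) (1,1) (2,1) (2,2) (1,2) (0,2) (0,1) (-1,1) (-1,0)

Derivation:
Initial moves: URUULLDLL
Fold: move[1]->U => UUUULLDLL (positions: [(0, 0), (0, 1), (0, 2), (0, 3), (0, 4), (-1, 4), (-2, 4), (-2, 3), (-3, 3), (-4, 3)])
Fold: move[2]->R => UURULLDLL (positions: [(0, 0), (0, 1), (0, 2), (1, 2), (1, 3), (0, 3), (-1, 3), (-1, 2), (-2, 2), (-3, 2)])
Fold: move[0]->R => RURULLDLL (positions: [(0, 0), (1, 0), (1, 1), (2, 1), (2, 2), (1, 2), (0, 2), (0, 1), (-1, 1), (-2, 1)])
Fold: move[8]->D => RURULLDLD (positions: [(0, 0), (1, 0), (1, 1), (2, 1), (2, 2), (1, 2), (0, 2), (0, 1), (-1, 1), (-1, 0)])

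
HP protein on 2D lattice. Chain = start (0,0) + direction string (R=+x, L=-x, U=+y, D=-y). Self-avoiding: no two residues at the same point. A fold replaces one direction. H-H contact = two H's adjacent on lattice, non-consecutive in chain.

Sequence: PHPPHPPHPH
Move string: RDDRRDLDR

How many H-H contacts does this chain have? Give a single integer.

Answer: 1

Derivation:
Positions: [(0, 0), (1, 0), (1, -1), (1, -2), (2, -2), (3, -2), (3, -3), (2, -3), (2, -4), (3, -4)]
H-H contact: residue 4 @(2,-2) - residue 7 @(2, -3)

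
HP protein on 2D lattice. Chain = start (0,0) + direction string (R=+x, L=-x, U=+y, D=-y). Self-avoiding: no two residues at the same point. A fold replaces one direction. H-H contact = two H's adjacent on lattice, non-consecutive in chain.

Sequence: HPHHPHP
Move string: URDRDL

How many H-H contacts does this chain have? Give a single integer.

Positions: [(0, 0), (0, 1), (1, 1), (1, 0), (2, 0), (2, -1), (1, -1)]
H-H contact: residue 0 @(0,0) - residue 3 @(1, 0)

Answer: 1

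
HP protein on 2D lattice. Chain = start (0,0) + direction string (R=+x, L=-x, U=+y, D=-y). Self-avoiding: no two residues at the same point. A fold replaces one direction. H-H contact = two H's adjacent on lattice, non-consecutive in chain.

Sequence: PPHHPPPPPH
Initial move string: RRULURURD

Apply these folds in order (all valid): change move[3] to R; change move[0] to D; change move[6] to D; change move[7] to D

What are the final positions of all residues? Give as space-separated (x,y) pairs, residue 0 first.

Answer: (0,0) (0,-1) (1,-1) (1,0) (2,0) (2,1) (3,1) (3,0) (3,-1) (3,-2)

Derivation:
Initial moves: RRULURURD
Fold: move[3]->R => RRURURURD (positions: [(0, 0), (1, 0), (2, 0), (2, 1), (3, 1), (3, 2), (4, 2), (4, 3), (5, 3), (5, 2)])
Fold: move[0]->D => DRURURURD (positions: [(0, 0), (0, -1), (1, -1), (1, 0), (2, 0), (2, 1), (3, 1), (3, 2), (4, 2), (4, 1)])
Fold: move[6]->D => DRURURDRD (positions: [(0, 0), (0, -1), (1, -1), (1, 0), (2, 0), (2, 1), (3, 1), (3, 0), (4, 0), (4, -1)])
Fold: move[7]->D => DRURURDDD (positions: [(0, 0), (0, -1), (1, -1), (1, 0), (2, 0), (2, 1), (3, 1), (3, 0), (3, -1), (3, -2)])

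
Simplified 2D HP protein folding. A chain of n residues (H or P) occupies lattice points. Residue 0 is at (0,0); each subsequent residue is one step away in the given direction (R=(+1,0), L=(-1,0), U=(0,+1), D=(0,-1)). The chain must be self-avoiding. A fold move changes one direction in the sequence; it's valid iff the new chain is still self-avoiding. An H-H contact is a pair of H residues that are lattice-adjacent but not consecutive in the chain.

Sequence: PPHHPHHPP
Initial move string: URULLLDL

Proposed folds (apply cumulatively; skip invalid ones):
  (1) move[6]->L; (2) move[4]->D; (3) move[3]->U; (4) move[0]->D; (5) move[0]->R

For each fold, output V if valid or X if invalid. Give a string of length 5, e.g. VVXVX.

Initial: URULLLDL -> [(0, 0), (0, 1), (1, 1), (1, 2), (0, 2), (-1, 2), (-2, 2), (-2, 1), (-3, 1)]
Fold 1: move[6]->L => URULLLLL VALID
Fold 2: move[4]->D => URULDLLL INVALID (collision), skipped
Fold 3: move[3]->U => URUULLLL VALID
Fold 4: move[0]->D => DRUULLLL VALID
Fold 5: move[0]->R => RRUULLLL VALID

Answer: VXVVV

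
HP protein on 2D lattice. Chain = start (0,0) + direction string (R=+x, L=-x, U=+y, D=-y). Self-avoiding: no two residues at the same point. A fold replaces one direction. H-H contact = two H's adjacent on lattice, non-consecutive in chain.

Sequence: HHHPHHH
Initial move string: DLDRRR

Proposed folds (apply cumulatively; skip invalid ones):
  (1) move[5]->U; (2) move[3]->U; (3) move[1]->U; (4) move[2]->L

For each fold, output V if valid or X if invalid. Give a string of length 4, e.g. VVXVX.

Answer: VXXX

Derivation:
Initial: DLDRRR -> [(0, 0), (0, -1), (-1, -1), (-1, -2), (0, -2), (1, -2), (2, -2)]
Fold 1: move[5]->U => DLDRRU VALID
Fold 2: move[3]->U => DLDURU INVALID (collision), skipped
Fold 3: move[1]->U => DUDRRU INVALID (collision), skipped
Fold 4: move[2]->L => DLLRRU INVALID (collision), skipped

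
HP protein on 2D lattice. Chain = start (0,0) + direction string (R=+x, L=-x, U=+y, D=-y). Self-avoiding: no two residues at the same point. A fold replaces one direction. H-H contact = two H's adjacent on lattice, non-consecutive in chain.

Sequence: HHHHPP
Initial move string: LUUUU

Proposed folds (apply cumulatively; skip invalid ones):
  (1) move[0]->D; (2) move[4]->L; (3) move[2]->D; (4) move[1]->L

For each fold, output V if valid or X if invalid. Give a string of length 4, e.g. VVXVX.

Initial: LUUUU -> [(0, 0), (-1, 0), (-1, 1), (-1, 2), (-1, 3), (-1, 4)]
Fold 1: move[0]->D => DUUUU INVALID (collision), skipped
Fold 2: move[4]->L => LUUUL VALID
Fold 3: move[2]->D => LUDUL INVALID (collision), skipped
Fold 4: move[1]->L => LLUUL VALID

Answer: XVXV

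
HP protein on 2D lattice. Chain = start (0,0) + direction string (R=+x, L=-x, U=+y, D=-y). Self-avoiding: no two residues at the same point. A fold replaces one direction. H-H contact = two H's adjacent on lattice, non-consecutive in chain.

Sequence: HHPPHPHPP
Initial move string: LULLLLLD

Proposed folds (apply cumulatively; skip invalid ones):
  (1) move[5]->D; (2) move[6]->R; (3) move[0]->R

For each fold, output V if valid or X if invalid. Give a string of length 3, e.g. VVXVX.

Initial: LULLLLLD -> [(0, 0), (-1, 0), (-1, 1), (-2, 1), (-3, 1), (-4, 1), (-5, 1), (-6, 1), (-6, 0)]
Fold 1: move[5]->D => LULLLDLD VALID
Fold 2: move[6]->R => LULLLDRD VALID
Fold 3: move[0]->R => RULLLDRD VALID

Answer: VVV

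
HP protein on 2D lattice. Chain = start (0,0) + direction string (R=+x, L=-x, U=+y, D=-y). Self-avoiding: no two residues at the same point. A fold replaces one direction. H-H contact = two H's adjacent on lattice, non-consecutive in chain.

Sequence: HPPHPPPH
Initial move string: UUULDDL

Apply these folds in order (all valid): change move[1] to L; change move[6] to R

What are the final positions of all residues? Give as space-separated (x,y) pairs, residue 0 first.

Answer: (0,0) (0,1) (-1,1) (-1,2) (-2,2) (-2,1) (-2,0) (-1,0)

Derivation:
Initial moves: UUULDDL
Fold: move[1]->L => ULULDDL (positions: [(0, 0), (0, 1), (-1, 1), (-1, 2), (-2, 2), (-2, 1), (-2, 0), (-3, 0)])
Fold: move[6]->R => ULULDDR (positions: [(0, 0), (0, 1), (-1, 1), (-1, 2), (-2, 2), (-2, 1), (-2, 0), (-1, 0)])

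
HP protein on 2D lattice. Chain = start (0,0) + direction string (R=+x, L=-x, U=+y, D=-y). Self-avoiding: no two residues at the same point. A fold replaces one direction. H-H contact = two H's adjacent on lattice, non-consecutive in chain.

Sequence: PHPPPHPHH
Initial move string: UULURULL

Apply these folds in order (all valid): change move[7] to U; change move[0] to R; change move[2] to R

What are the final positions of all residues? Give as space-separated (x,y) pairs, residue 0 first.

Answer: (0,0) (1,0) (1,1) (2,1) (2,2) (3,2) (3,3) (2,3) (2,4)

Derivation:
Initial moves: UULURULL
Fold: move[7]->U => UULURULU (positions: [(0, 0), (0, 1), (0, 2), (-1, 2), (-1, 3), (0, 3), (0, 4), (-1, 4), (-1, 5)])
Fold: move[0]->R => RULURULU (positions: [(0, 0), (1, 0), (1, 1), (0, 1), (0, 2), (1, 2), (1, 3), (0, 3), (0, 4)])
Fold: move[2]->R => RURURULU (positions: [(0, 0), (1, 0), (1, 1), (2, 1), (2, 2), (3, 2), (3, 3), (2, 3), (2, 4)])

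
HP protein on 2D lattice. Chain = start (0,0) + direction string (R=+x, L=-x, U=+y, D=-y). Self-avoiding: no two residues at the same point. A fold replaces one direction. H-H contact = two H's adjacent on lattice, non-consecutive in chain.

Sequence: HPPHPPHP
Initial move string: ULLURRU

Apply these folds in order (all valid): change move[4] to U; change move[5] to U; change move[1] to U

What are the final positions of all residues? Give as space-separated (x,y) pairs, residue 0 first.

Answer: (0,0) (0,1) (0,2) (-1,2) (-1,3) (-1,4) (-1,5) (-1,6)

Derivation:
Initial moves: ULLURRU
Fold: move[4]->U => ULLUURU (positions: [(0, 0), (0, 1), (-1, 1), (-2, 1), (-2, 2), (-2, 3), (-1, 3), (-1, 4)])
Fold: move[5]->U => ULLUUUU (positions: [(0, 0), (0, 1), (-1, 1), (-2, 1), (-2, 2), (-2, 3), (-2, 4), (-2, 5)])
Fold: move[1]->U => UULUUUU (positions: [(0, 0), (0, 1), (0, 2), (-1, 2), (-1, 3), (-1, 4), (-1, 5), (-1, 6)])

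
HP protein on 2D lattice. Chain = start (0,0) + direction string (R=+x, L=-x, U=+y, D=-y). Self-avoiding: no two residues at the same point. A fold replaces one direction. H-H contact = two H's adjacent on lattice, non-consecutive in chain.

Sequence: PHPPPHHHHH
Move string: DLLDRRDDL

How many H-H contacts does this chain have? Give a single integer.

Positions: [(0, 0), (0, -1), (-1, -1), (-2, -1), (-2, -2), (-1, -2), (0, -2), (0, -3), (0, -4), (-1, -4)]
H-H contact: residue 1 @(0,-1) - residue 6 @(0, -2)

Answer: 1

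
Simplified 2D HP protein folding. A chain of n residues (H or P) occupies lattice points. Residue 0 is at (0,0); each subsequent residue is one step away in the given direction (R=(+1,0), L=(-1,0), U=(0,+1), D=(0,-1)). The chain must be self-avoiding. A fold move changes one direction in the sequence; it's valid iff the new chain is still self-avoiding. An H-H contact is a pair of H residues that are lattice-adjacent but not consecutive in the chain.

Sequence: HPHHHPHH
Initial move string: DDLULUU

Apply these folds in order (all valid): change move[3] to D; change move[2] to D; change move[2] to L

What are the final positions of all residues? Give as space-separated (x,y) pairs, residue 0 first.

Answer: (0,0) (0,-1) (0,-2) (-1,-2) (-1,-3) (-2,-3) (-2,-2) (-2,-1)

Derivation:
Initial moves: DDLULUU
Fold: move[3]->D => DDLDLUU (positions: [(0, 0), (0, -1), (0, -2), (-1, -2), (-1, -3), (-2, -3), (-2, -2), (-2, -1)])
Fold: move[2]->D => DDDDLUU (positions: [(0, 0), (0, -1), (0, -2), (0, -3), (0, -4), (-1, -4), (-1, -3), (-1, -2)])
Fold: move[2]->L => DDLDLUU (positions: [(0, 0), (0, -1), (0, -2), (-1, -2), (-1, -3), (-2, -3), (-2, -2), (-2, -1)])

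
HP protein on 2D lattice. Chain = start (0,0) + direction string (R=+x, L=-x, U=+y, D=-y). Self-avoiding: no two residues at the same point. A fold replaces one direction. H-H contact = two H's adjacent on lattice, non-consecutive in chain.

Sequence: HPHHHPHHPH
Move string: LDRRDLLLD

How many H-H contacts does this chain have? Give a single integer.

Positions: [(0, 0), (-1, 0), (-1, -1), (0, -1), (1, -1), (1, -2), (0, -2), (-1, -2), (-2, -2), (-2, -3)]
H-H contact: residue 0 @(0,0) - residue 3 @(0, -1)
H-H contact: residue 2 @(-1,-1) - residue 7 @(-1, -2)
H-H contact: residue 3 @(0,-1) - residue 6 @(0, -2)

Answer: 3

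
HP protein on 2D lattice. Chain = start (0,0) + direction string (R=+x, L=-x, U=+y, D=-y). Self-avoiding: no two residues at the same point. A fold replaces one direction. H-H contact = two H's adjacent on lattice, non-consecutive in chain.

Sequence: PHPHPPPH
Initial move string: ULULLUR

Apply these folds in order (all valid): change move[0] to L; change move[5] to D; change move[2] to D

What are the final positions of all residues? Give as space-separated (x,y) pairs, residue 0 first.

Answer: (0,0) (-1,0) (-2,0) (-2,-1) (-3,-1) (-4,-1) (-4,-2) (-3,-2)

Derivation:
Initial moves: ULULLUR
Fold: move[0]->L => LLULLUR (positions: [(0, 0), (-1, 0), (-2, 0), (-2, 1), (-3, 1), (-4, 1), (-4, 2), (-3, 2)])
Fold: move[5]->D => LLULLDR (positions: [(0, 0), (-1, 0), (-2, 0), (-2, 1), (-3, 1), (-4, 1), (-4, 0), (-3, 0)])
Fold: move[2]->D => LLDLLDR (positions: [(0, 0), (-1, 0), (-2, 0), (-2, -1), (-3, -1), (-4, -1), (-4, -2), (-3, -2)])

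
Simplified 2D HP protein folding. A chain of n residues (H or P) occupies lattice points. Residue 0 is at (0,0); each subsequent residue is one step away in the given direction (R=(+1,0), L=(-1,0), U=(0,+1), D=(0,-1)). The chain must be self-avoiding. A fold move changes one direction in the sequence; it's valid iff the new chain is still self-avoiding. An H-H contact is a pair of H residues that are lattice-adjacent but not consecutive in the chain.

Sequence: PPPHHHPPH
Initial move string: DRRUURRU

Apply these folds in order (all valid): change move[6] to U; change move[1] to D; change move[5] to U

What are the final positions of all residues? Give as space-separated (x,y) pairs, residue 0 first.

Answer: (0,0) (0,-1) (0,-2) (1,-2) (1,-1) (1,0) (1,1) (1,2) (1,3)

Derivation:
Initial moves: DRRUURRU
Fold: move[6]->U => DRRUURUU (positions: [(0, 0), (0, -1), (1, -1), (2, -1), (2, 0), (2, 1), (3, 1), (3, 2), (3, 3)])
Fold: move[1]->D => DDRUURUU (positions: [(0, 0), (0, -1), (0, -2), (1, -2), (1, -1), (1, 0), (2, 0), (2, 1), (2, 2)])
Fold: move[5]->U => DDRUUUUU (positions: [(0, 0), (0, -1), (0, -2), (1, -2), (1, -1), (1, 0), (1, 1), (1, 2), (1, 3)])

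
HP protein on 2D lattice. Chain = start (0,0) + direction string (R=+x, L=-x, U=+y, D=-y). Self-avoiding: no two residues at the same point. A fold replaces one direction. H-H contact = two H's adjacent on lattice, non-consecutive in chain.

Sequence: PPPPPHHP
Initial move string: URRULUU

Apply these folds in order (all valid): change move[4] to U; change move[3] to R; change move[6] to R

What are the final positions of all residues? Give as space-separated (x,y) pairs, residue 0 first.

Answer: (0,0) (0,1) (1,1) (2,1) (3,1) (3,2) (3,3) (4,3)

Derivation:
Initial moves: URRULUU
Fold: move[4]->U => URRUUUU (positions: [(0, 0), (0, 1), (1, 1), (2, 1), (2, 2), (2, 3), (2, 4), (2, 5)])
Fold: move[3]->R => URRRUUU (positions: [(0, 0), (0, 1), (1, 1), (2, 1), (3, 1), (3, 2), (3, 3), (3, 4)])
Fold: move[6]->R => URRRUUR (positions: [(0, 0), (0, 1), (1, 1), (2, 1), (3, 1), (3, 2), (3, 3), (4, 3)])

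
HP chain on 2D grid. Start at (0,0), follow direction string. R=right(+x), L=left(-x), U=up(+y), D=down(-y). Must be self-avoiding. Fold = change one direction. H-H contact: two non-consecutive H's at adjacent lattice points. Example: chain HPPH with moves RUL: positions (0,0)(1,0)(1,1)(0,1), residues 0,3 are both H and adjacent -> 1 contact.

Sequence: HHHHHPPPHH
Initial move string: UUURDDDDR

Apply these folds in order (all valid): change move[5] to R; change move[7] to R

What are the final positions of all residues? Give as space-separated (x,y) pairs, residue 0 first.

Answer: (0,0) (0,1) (0,2) (0,3) (1,3) (1,2) (2,2) (2,1) (3,1) (4,1)

Derivation:
Initial moves: UUURDDDDR
Fold: move[5]->R => UUURDRDDR (positions: [(0, 0), (0, 1), (0, 2), (0, 3), (1, 3), (1, 2), (2, 2), (2, 1), (2, 0), (3, 0)])
Fold: move[7]->R => UUURDRDRR (positions: [(0, 0), (0, 1), (0, 2), (0, 3), (1, 3), (1, 2), (2, 2), (2, 1), (3, 1), (4, 1)])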